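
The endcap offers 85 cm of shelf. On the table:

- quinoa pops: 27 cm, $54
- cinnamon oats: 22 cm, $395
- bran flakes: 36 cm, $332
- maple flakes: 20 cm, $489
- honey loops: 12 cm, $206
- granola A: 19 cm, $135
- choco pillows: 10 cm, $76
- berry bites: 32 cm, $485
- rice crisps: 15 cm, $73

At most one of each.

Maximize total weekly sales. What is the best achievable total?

Ranking by ratio (weekly sales/cm): maple flakes 24.45, cinnamon oats 17.95, honey loops 17.17, berry bites 15.16.
A density-first pass picks cinnamon oats + maple flakes + honey loops + granola A + choco pillows — 1301 at 83 cm.
Dropping honey loops and granola A frees 31 cm; slotting in berry bites (32 cm) lifts the total to 1445 at 84 cm.
The closest alternative, cinnamon oats + maple flakes + berry bites, reaches only 1369.

1445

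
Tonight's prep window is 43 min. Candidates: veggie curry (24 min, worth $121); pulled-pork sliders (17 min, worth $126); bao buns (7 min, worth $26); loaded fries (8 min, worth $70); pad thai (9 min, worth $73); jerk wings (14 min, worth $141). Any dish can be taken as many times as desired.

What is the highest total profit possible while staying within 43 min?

Best packing: 3×jerk wings — 42 min, 423 total.
Nothing else within 43 min beats 423.

423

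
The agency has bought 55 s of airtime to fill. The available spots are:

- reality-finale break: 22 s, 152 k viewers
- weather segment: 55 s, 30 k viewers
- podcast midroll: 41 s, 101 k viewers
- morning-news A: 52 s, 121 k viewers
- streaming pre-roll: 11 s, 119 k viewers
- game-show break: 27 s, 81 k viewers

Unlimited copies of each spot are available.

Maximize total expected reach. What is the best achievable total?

Density check — streaming pre-roll 10.82, reality-finale break 6.91, game-show break 3.00, podcast midroll 2.46 are the best per s.
5×streaming pre-roll uses 55 of the 55 s and totals 595.
Every other selection either busts 55 s or fails to beat 595.

595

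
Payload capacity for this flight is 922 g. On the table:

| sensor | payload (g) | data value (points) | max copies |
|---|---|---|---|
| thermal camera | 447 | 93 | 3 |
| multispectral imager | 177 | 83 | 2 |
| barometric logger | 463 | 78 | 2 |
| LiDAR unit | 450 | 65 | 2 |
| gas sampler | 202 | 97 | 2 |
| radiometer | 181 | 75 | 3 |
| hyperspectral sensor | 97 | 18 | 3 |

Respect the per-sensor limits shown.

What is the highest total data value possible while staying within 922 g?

413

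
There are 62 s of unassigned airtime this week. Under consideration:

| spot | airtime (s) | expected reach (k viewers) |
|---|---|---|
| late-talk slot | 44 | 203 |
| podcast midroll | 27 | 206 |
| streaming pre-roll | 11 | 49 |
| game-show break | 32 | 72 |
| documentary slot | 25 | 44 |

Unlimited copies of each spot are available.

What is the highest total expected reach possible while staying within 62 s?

412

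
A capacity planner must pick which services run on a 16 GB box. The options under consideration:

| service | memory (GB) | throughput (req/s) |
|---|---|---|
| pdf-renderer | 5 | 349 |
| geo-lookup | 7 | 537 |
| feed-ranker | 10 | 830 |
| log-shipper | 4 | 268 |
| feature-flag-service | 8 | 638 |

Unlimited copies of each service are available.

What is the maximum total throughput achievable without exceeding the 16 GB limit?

1276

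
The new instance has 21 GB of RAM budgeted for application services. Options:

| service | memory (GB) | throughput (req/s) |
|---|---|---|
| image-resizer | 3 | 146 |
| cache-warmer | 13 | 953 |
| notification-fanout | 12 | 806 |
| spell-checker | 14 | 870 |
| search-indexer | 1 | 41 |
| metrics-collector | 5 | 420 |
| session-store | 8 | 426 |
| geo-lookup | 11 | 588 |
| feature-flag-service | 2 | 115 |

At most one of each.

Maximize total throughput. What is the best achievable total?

Density check — metrics-collector 84.00, cache-warmer 73.31, notification-fanout 67.17, spell-checker 62.14 are the best per GB.
Best packing: cache-warmer + search-indexer + metrics-collector + feature-flag-service — 21 GB, 1529 total.
An exhaustive check of the 512 subsets confirms 1529.

1529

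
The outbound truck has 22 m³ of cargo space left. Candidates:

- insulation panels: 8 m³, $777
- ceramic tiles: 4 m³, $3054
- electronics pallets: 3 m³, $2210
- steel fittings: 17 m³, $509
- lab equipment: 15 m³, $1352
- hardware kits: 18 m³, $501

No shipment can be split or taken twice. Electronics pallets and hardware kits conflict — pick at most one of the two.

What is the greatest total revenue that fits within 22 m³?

By revenue per m³: ceramic tiles 763.50, electronics pallets 736.67, insulation panels 97.12 lead.
Greedy by ratio would take insulation panels + ceramic tiles + electronics pallets: 15 m³ used, total 6041.
Dropping insulation panels frees 8 m³; slotting in lab equipment (15 m³) lifts the total to 6616 at 22 m³.
Next best is insulation panels + ceramic tiles + electronics pallets at 6041 (15 m³) — short by 575.

6616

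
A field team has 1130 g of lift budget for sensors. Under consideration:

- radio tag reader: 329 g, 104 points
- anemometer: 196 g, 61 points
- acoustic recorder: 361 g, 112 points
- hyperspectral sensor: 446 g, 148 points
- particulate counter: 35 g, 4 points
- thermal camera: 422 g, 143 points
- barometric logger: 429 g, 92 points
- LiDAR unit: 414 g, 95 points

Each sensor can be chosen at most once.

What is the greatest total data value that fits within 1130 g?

359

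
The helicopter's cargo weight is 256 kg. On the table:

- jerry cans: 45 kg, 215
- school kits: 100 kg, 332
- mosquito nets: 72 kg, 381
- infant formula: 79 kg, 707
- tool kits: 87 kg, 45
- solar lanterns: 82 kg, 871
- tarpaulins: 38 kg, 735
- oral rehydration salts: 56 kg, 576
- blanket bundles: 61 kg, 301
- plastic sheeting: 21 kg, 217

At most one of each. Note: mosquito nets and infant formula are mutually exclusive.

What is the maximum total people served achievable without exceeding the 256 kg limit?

2889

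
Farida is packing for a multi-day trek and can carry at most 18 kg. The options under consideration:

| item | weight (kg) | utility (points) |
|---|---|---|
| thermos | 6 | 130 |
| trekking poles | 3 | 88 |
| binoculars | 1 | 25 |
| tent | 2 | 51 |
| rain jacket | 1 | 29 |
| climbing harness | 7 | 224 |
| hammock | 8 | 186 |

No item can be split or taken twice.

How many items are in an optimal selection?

3

Optimal total is 498.
For example trekking poles + climbing harness + hammock achieves it, using 18 kg.
Any selection reaching 498 contains exactly 3 items.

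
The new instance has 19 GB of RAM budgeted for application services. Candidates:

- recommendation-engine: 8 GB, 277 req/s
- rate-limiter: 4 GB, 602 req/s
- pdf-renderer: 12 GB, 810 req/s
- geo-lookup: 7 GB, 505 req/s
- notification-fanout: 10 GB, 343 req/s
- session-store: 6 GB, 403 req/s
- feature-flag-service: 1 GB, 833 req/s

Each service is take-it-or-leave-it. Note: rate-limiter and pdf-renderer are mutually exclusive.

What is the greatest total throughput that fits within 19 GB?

2343

By throughput per GB: feature-flag-service 833.00, rate-limiter 150.50, geo-lookup 72.14 lead.
Rate-limiter + geo-lookup + session-store + feature-flag-service uses 18 of the 19 GB and totals 2343.
Next best is recommendation-engine + rate-limiter + session-store + feature-flag-service at 2115 (19 GB) — short by 228.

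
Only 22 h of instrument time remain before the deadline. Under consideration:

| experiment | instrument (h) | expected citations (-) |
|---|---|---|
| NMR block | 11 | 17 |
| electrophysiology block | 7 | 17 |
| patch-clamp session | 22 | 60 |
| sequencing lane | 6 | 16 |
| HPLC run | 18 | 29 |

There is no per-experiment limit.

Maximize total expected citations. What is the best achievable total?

60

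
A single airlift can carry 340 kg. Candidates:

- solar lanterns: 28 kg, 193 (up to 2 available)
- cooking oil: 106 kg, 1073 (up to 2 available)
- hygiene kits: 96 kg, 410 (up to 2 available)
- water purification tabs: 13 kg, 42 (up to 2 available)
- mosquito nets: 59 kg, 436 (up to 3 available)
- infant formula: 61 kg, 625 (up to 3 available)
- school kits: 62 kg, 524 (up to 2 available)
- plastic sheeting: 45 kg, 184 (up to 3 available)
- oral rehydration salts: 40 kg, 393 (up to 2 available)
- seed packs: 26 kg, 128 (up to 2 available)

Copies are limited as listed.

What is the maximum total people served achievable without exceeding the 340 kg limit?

3396

The ratio heuristic lands on cooking oil + 3×infant formula + oral rehydration salts (3341) but leaves 11 kg idle.
Replace infant formula and oral rehydration salts with cooking oil: the trade gains 55 net, giving 3396 at 334 kg.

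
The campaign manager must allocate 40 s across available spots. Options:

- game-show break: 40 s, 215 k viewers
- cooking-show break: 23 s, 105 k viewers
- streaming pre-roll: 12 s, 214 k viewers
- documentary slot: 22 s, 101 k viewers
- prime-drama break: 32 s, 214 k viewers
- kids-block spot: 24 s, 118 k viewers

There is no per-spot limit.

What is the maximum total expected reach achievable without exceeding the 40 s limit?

642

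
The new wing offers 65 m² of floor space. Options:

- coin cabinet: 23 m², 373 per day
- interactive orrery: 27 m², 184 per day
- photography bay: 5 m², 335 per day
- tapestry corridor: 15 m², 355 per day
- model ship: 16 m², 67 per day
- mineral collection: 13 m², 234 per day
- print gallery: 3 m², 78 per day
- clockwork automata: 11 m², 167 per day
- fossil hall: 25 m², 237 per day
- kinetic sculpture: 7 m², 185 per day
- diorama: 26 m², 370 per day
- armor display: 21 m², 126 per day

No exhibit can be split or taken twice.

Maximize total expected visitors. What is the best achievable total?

1493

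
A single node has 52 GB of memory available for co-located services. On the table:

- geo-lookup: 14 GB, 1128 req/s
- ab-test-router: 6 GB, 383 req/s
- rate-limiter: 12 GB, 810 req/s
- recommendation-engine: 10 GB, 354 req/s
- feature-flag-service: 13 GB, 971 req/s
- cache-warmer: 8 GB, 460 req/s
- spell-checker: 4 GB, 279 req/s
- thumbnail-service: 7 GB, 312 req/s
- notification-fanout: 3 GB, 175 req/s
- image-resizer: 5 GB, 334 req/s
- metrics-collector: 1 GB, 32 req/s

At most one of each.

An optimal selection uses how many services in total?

6

The maximum throughput within 52 GB is 3746.
One optimal bundle: geo-lookup + ab-test-router + rate-limiter + feature-flag-service + spell-checker + notification-fanout (52 GB).
Every optimal selection uses 6 services.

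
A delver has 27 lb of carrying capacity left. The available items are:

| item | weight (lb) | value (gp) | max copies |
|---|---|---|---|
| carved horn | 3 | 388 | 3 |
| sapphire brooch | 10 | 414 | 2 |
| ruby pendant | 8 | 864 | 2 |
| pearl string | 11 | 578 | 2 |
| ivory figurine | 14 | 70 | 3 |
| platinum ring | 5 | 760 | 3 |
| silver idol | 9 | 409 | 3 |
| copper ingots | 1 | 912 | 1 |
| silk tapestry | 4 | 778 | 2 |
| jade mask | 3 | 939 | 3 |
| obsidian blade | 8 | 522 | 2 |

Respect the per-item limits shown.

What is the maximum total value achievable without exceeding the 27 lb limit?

The ratio heuristic lands on carved horn + platinum ring + copper ingots + 2×silk tapestry + 3×jade mask (6433) but leaves 1 lb idle.
Replace platinum ring with 2×carved horn: the trade gains 16 net, giving 6449 at 27 lb.

6449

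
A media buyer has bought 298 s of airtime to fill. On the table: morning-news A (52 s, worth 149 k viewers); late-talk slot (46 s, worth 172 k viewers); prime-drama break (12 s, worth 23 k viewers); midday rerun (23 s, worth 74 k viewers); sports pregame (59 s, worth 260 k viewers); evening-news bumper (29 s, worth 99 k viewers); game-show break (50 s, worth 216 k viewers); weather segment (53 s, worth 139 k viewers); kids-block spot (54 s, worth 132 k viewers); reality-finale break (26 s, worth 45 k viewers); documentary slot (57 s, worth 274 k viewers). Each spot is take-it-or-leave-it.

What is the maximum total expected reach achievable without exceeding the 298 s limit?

1170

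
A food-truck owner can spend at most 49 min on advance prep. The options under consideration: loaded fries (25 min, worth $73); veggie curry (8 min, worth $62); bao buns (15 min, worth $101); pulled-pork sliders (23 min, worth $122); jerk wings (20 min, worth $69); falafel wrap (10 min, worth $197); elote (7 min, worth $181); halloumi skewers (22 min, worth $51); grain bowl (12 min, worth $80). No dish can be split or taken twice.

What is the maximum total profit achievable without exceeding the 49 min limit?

Taking the top-ratio dishes first gives veggie curry + bao buns + falafel wrap + elote for 541 (40 min).
Replace bao buns with pulled-pork sliders: the trade gains 21 net, giving 562 at 48 min.
The closest alternative, bao buns + falafel wrap + elote + grain bowl, reaches only 559.

562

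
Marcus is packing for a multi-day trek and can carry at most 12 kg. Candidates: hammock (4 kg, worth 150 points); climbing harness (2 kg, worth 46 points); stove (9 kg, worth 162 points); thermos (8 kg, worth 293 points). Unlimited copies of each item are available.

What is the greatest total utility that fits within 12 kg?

450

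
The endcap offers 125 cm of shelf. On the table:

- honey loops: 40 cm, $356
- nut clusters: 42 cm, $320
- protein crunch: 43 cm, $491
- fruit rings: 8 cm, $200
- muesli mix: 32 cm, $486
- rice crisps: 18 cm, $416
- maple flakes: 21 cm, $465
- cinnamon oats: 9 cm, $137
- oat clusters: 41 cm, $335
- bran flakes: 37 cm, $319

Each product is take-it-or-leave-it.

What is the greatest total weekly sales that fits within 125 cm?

A density-first pass picks fruit rings + muesli mix + rice crisps + maple flakes + cinnamon oats + bran flakes — 2023 at 125 cm.
Replace cinnamon oats and bran flakes with protein crunch: the trade gains 35 net, giving 2058 at 122 cm.
Every other selection either busts 125 cm or fails to beat 2058.

2058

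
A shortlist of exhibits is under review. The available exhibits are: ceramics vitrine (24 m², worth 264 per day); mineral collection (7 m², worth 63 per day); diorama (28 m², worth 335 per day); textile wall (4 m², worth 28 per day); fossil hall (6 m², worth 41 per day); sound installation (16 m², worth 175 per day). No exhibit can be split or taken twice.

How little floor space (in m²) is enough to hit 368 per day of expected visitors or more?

Need the lightest bundle worth ≥ 368.
Taking diorama + fossil hall gives 376 (≥ 368) for 34 m².
No combination under 34 m² hits 368.

34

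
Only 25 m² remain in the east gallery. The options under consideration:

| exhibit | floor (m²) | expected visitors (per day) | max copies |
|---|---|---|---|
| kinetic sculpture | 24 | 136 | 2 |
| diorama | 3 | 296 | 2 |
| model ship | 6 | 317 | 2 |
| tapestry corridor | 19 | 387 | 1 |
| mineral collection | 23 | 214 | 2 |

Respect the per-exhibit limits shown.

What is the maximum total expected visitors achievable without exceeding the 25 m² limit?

2×diorama + 2×model ship uses 18 of the 25 m² and totals 1226.
Nothing else within 25 m² beats 1226.

1226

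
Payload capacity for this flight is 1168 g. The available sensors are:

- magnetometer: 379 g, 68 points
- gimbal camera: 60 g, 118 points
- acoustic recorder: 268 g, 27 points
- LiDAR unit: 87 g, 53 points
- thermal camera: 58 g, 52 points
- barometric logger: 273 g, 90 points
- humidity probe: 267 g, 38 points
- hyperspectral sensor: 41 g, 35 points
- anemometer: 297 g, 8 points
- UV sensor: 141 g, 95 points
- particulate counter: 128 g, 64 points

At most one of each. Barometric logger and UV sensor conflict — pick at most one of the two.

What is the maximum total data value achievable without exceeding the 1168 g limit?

Best packing: magnetometer + gimbal camera + LiDAR unit + thermal camera + humidity probe + hyperspectral sensor + UV sensor + particulate counter — 1161 g, 523 total.

523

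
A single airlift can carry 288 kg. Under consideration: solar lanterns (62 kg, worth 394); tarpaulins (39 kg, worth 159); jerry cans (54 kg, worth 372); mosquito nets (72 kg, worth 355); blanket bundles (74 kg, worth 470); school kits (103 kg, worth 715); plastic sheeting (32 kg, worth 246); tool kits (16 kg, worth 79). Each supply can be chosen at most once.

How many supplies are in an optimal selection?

5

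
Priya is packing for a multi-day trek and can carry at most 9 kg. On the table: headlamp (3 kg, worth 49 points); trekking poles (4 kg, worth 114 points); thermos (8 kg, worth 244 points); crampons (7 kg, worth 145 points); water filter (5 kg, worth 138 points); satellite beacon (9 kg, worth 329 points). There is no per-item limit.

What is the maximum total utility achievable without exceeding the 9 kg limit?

Taking satellite beacon: 9 kg used, 329 in utility.
That's the maximum — no swap from here does better than 329.

329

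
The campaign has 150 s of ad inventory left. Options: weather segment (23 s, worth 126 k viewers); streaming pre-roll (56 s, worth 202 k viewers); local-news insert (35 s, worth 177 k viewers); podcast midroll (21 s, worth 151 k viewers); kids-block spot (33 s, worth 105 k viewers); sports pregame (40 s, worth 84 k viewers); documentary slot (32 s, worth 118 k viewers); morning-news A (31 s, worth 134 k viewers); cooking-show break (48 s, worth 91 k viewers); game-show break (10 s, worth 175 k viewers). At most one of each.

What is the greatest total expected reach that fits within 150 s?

Density check — game-show break 17.50, podcast midroll 7.19, weather segment 5.48 are the best per s.
Filling by ratio: weather segment + local-news insert + podcast midroll + morning-news A + game-show break for 763, with 30 s left unused.
Replace morning-news A with streaming pre-roll: the trade gains 68 net, giving 831 at 145 s.
The closest alternative, weather segment + podcast midroll + kids-block spot + documentary slot + morning-news A + game-show break, reaches only 809.

831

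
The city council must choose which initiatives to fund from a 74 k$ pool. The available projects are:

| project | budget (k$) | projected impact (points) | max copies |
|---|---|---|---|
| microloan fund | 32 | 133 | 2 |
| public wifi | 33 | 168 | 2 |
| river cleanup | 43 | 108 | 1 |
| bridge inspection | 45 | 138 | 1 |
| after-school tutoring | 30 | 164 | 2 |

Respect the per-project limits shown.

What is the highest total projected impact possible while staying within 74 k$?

336

Density check — after-school tutoring 5.47, public wifi 5.09, microloan fund 4.16 are the best per k$.
The ratio heuristic lands on 2×after-school tutoring (328) but leaves 14 k$ idle.
Dropping 2×after-school tutoring frees 60 k$; slotting in 2×public wifi (66 k$) lifts the total to 336 at 66 k$.
The spare 8 k$ is too small for any remaining project, and no exchange beats 336.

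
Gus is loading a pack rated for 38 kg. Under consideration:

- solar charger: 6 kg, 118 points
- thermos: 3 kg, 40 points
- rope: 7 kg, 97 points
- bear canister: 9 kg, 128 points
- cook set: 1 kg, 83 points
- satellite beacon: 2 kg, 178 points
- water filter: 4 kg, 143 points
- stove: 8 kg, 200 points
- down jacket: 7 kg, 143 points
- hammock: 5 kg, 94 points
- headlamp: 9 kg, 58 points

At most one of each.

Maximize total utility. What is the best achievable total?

1002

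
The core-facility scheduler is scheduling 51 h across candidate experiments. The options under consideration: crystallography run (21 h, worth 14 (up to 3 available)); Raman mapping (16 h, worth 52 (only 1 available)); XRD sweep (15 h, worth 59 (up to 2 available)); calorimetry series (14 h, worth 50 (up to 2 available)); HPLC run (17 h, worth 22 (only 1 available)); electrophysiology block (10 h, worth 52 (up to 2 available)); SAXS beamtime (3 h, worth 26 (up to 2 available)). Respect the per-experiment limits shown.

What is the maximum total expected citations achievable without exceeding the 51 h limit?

230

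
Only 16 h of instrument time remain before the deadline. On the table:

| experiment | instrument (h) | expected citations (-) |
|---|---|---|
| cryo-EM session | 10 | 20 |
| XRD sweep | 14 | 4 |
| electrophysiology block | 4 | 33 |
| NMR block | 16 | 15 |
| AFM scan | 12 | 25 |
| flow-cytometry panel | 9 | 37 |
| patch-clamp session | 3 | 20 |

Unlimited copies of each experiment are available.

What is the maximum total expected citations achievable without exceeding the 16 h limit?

4×electrophysiology block uses 16 of the 16 h and totals 132.
That's the maximum — no swap from here does better than 132.

132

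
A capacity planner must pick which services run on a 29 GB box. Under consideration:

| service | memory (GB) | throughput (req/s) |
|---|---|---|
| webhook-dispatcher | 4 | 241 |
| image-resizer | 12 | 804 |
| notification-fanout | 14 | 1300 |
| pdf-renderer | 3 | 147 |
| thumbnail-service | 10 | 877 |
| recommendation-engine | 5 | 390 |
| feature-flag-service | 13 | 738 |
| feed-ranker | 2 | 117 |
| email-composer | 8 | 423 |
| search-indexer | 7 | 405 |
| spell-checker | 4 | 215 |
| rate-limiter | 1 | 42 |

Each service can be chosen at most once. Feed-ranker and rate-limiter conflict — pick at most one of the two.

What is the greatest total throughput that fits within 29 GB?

2567

Density check — notification-fanout 92.86, thumbnail-service 87.70, recommendation-engine 78.00, image-resizer 67.00 are the best per GB.
Notification-fanout + thumbnail-service + recommendation-engine uses 29 of the 29 GB and totals 2567.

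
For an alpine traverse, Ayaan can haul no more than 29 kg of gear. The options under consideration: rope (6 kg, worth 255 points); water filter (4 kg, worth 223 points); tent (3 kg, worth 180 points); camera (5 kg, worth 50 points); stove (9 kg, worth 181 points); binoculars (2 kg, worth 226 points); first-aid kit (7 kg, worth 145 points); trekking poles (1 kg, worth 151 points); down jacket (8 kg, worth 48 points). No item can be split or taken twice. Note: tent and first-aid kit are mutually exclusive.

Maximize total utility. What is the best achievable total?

1216

Taking rope + water filter + tent + stove + binoculars + trekking poles: 25 kg used, 1216 in utility.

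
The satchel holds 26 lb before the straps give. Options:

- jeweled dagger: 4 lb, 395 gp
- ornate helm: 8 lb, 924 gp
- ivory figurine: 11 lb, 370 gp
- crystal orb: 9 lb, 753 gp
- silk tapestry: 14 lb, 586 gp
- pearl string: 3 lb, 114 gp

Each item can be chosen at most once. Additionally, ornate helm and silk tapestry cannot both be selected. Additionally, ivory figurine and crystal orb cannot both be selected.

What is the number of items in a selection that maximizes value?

4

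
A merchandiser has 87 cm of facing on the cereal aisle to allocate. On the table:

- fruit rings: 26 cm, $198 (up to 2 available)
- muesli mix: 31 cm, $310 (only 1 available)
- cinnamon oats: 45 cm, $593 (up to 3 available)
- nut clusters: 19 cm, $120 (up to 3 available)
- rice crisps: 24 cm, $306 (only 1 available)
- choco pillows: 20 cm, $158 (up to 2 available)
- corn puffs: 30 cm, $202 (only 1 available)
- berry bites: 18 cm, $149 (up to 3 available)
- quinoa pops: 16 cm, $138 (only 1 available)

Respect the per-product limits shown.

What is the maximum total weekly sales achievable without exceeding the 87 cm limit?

Filling by ratio: cinnamon oats + rice crisps + quinoa pops for 1037, with 2 cm left unused.
Dropping quinoa pops frees 16 cm; slotting in berry bites (18 cm) lifts the total to 1048 at 87 cm.
Every other selection either busts 87 cm or exceeds an availability limit or fails to beat 1048.

1048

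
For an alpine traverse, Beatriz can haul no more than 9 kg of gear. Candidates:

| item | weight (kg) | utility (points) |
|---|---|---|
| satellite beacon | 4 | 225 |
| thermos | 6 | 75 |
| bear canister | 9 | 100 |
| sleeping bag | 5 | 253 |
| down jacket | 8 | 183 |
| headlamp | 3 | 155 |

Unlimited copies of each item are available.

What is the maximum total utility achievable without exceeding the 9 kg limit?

478

Filling by ratio: 2×satellite beacon for 450, with 1 kg left unused.
The 4 kg tied up in satellite beacon is better spent on sleeping bag — total rises to 478 (9 kg).
Every other selection either busts 9 kg or fails to beat 478.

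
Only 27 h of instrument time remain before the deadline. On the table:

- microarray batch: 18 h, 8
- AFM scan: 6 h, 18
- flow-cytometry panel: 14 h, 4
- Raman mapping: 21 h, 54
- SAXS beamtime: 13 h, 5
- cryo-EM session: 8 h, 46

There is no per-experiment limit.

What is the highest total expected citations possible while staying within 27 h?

Ranking by ratio (expected citations/h): cryo-EM session 5.75, AFM scan 3.00, Raman mapping 2.57.
The ratio ordering already packs tightly: 3×cryo-EM session, 24 h, 138.
That's the maximum — no swap from here does better than 138.

138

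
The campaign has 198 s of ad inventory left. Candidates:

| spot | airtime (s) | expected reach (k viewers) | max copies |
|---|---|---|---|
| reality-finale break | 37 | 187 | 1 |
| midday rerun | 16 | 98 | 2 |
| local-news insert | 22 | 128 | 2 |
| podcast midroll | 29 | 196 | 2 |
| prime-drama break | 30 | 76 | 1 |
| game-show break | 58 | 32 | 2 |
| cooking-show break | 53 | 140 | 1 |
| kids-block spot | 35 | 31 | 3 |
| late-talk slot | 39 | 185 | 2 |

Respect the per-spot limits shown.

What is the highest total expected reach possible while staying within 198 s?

1118

The ratio heuristic lands on reality-finale break + 2×midday rerun + 2×local-news insert + 2×podcast midroll (1031) but leaves 27 s idle.
Replace midday rerun with late-talk slot: the trade gains 87 net, giving 1118 at 194 s.
Every other selection either busts 198 s or exceeds an availability limit or fails to beat 1118.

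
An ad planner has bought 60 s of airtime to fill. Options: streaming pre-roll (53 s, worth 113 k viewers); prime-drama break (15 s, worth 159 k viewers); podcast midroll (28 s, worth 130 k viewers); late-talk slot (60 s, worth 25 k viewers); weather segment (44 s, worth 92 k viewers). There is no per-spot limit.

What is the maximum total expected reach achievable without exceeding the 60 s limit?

636

The ratio ordering already packs tightly: 4×prime-drama break, 60 s, 636.
Every other selection either busts 60 s or fails to beat 636.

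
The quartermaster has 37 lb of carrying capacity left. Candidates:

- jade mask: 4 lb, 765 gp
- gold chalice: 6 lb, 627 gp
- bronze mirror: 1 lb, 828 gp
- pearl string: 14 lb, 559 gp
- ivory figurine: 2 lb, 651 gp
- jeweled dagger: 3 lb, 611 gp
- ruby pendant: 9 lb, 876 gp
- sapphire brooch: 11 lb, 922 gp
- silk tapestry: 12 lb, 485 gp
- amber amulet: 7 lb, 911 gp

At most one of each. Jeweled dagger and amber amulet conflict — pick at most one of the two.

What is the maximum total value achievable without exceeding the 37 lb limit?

Taking jade mask + gold chalice + bronze mirror + ivory figurine + jeweled dagger + ruby pendant + sapphire brooch: 36 lb used, 5280 in value.

5280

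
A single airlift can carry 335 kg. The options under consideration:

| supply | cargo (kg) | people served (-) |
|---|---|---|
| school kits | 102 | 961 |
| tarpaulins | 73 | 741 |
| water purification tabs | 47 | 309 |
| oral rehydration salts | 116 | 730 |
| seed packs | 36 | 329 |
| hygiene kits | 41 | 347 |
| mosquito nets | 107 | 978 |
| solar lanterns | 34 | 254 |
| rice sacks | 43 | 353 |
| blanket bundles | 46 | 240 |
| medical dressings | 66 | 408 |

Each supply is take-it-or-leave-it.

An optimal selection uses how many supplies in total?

4

The maximum people served within 335 kg is 3033.
One optimal bundle: school kits + tarpaulins + mosquito nets + rice sacks (325 kg).
All optima have 4 supplies.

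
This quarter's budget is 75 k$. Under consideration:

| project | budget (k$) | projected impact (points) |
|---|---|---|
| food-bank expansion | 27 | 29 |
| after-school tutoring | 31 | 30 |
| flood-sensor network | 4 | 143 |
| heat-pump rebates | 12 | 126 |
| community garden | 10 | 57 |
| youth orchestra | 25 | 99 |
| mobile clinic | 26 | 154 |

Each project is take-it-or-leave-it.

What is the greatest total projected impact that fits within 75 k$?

522

By projected impact per k$: flood-sensor network 35.75, heat-pump rebates 10.50, mobile clinic 5.92 lead.
Filling by ratio: flood-sensor network + heat-pump rebates + community garden + mobile clinic for 480, with 23 k$ left unused.
The 10 k$ tied up in community garden is better spent on youth orchestra — total rises to 522 (67 k$).
Runner-up flood-sensor network + heat-pump rebates + community garden + mobile clinic tops out at 480.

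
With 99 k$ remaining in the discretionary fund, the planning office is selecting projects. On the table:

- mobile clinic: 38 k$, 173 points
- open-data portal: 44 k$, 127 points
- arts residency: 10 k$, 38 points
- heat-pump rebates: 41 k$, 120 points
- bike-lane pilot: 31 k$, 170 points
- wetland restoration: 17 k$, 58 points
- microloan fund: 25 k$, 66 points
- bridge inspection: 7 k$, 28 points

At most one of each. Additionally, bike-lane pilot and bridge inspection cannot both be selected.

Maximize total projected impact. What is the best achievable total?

439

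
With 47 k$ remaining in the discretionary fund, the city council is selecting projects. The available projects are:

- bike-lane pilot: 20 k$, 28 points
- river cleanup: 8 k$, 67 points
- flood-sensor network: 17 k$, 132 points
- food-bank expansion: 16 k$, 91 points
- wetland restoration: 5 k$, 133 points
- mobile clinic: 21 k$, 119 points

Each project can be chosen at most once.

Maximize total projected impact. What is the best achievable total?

423

Best packing: river cleanup + flood-sensor network + food-bank expansion + wetland restoration — 46 k$, 423 total.
That's the maximum — no swap from here does better than 423.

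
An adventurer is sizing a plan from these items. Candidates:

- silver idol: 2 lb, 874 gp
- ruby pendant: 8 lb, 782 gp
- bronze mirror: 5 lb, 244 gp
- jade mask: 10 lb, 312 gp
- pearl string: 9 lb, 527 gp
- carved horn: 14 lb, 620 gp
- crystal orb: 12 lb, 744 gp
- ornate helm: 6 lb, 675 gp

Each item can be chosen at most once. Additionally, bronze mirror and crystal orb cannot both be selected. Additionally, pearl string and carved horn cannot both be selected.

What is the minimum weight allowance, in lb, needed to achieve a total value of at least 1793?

Look for the lowest-weight combination reaching 1793.
silver idol + bronze mirror + ornate helm reaches 1793 using 13 lb.
No combination under 13 lb hits 1793.

13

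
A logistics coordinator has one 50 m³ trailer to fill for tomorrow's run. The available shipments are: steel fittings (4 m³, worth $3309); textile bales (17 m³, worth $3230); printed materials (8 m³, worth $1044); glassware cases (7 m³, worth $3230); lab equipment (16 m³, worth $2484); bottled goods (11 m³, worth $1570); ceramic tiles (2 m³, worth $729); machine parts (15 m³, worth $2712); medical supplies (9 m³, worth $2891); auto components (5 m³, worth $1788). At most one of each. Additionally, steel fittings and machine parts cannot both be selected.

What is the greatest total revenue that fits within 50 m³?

A density-first pass picks steel fittings + textile bales + glassware cases + ceramic tiles + medical supplies + auto components — 15177 at 44 m³.
Dropping ceramic tiles frees 2 m³; slotting in printed materials (8 m³) lifts the total to 15492 at 50 m³.

15492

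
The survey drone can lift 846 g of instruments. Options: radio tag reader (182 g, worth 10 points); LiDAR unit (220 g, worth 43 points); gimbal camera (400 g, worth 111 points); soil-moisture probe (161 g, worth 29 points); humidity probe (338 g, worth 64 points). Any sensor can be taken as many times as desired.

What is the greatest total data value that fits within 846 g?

222

By data value per g: gimbal camera 0.28, LiDAR unit 0.20, humidity probe 0.19, soil-moisture probe 0.18 lead.
2×gimbal camera uses 800 of the 846 g and totals 222.
Nothing else within 846 g beats 222.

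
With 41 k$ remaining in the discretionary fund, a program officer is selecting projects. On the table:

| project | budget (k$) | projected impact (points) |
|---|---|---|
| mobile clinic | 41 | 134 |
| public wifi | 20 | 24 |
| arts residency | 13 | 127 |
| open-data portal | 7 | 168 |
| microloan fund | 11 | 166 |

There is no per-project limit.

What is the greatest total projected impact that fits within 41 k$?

By projected impact per k$: open-data portal 24.00, microloan fund 15.09, arts residency 9.77, mobile clinic 3.27 lead.
Best packing: 5×open-data portal — 35 k$, 840 total.
Every other selection either busts 41 k$ or fails to beat 840.

840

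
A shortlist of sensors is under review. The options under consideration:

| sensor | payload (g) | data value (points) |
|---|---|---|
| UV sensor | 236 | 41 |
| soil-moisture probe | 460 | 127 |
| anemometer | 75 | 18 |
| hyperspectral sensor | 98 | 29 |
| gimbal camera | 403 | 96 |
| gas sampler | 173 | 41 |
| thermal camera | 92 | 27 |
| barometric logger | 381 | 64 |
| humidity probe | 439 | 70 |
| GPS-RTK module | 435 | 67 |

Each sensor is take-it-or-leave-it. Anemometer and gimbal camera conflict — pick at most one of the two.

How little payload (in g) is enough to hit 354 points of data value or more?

Need the lightest bundle worth ≥ 354.
UV sensor + soil-moisture probe + hyperspectral sensor + gimbal camera + gas sampler + thermal camera reaches 361 using 1462 g.
Any bundle with less than 1462 g falls short of 354.

1462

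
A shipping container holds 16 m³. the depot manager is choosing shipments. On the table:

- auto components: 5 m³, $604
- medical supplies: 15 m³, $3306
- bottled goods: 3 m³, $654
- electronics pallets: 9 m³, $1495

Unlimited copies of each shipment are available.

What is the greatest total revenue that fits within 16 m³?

Density check — medical supplies 220.40, bottled goods 218.00, electronics pallets 166.11, auto components 120.80 are the best per m³.
Taking medical supplies: 15 m³ used, 3306 in revenue.
Every other selection either busts 16 m³ or fails to beat 3306.

3306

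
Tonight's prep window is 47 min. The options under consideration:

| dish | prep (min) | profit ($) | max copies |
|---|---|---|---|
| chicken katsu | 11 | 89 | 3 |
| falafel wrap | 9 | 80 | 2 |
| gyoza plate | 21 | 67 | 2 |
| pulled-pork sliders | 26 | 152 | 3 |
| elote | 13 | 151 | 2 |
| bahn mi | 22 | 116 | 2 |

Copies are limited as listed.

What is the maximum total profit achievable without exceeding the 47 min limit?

471

Ranking by ratio (profit/min): elote 11.62, falafel wrap 8.89, chicken katsu 8.09, pulled-pork sliders 5.85.
A density-first pass picks 2×falafel wrap + 2×elote — 462 at 44 min.
Replace falafel wrap with chicken katsu: the trade gains 9 net, giving 471 at 46 min.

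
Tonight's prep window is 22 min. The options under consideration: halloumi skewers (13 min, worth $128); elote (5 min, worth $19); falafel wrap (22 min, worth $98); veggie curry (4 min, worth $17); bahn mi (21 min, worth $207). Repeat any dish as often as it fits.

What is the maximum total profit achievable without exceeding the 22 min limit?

207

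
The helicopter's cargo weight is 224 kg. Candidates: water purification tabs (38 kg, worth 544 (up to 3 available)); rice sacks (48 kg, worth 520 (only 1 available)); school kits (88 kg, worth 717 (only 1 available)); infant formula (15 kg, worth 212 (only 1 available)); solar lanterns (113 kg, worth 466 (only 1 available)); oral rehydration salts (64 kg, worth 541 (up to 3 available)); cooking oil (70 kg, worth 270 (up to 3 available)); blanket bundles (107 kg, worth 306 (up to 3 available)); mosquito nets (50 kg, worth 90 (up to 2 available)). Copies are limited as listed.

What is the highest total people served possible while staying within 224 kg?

2561

Greedy by ratio would take 3×water purification tabs + rice sacks + infant formula: 177 kg used, total 2364.
The 48 kg tied up in rice sacks is better spent on school kits — total rises to 2561 (217 kg).
The spare 7 kg is too small for any remaining supply, and no exchange beats 2561.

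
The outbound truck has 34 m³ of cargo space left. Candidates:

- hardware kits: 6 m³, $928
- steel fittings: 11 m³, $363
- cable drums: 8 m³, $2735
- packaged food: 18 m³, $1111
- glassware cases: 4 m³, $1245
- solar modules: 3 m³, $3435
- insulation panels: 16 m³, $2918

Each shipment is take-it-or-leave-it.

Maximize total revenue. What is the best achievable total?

10333

Density check — solar modules 1145.00, cable drums 341.88, glassware cases 311.25 are the best per m³.
Best packing: cable drums + glassware cases + solar modules + insulation panels — 31 m³, 10333 total.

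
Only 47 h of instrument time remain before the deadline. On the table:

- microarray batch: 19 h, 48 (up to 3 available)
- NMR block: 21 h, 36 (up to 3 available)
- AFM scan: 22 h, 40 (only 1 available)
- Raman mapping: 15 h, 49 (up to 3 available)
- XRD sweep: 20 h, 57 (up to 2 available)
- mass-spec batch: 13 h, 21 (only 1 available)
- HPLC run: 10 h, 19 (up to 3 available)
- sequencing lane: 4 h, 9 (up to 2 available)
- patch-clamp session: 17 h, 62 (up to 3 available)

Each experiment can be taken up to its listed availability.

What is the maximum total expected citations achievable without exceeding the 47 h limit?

Ranking by ratio (expected citations/h): patch-clamp session 3.65, Raman mapping 3.27, XRD sweep 2.85, microarray batch 2.53.
Filling by ratio: 2×sequencing lane + 2×patch-clamp session for 142, with 5 h left unused.
The 25 h tied up in 2×sequencing lane and patch-clamp session is better spent on 2×Raman mapping — total rises to 160 (47 h).
Nothing else within 47 h beats 160.

160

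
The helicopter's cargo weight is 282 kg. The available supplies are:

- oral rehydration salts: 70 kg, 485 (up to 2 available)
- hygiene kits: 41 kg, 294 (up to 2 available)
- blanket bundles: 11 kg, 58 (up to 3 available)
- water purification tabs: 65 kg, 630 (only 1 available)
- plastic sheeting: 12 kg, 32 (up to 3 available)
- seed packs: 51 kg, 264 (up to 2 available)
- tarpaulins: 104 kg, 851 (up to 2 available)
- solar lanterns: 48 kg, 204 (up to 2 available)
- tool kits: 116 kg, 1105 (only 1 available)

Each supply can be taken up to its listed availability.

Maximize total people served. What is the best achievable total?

2381

Best packing: 2×hygiene kits + blanket bundles + water purification tabs + tool kits — 274 kg, 2381 total.
That's the maximum — no swap from here does better than 2381.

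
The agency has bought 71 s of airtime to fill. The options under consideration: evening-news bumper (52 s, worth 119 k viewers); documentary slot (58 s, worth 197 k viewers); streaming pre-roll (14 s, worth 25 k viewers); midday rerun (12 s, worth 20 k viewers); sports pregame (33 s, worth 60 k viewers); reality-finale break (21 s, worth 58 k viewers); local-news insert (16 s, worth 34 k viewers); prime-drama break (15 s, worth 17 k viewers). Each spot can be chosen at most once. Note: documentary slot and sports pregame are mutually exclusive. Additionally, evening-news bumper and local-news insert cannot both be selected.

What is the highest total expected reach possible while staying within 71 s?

217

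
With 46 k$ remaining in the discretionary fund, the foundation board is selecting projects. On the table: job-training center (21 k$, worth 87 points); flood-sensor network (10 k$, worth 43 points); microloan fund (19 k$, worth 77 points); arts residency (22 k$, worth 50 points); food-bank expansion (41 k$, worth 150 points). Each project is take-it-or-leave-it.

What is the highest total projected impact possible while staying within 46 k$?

By projected impact per k$: flood-sensor network 4.30, job-training center 4.14, microloan fund 4.05, food-bank expansion 3.66 lead.
Greedy by ratio would take job-training center + flood-sensor network: 31 k$ used, total 130.
Replace flood-sensor network with microloan fund: the trade gains 34 net, giving 164 at 40 k$.
An exhaustive check of the 32 subsets confirms 164.

164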